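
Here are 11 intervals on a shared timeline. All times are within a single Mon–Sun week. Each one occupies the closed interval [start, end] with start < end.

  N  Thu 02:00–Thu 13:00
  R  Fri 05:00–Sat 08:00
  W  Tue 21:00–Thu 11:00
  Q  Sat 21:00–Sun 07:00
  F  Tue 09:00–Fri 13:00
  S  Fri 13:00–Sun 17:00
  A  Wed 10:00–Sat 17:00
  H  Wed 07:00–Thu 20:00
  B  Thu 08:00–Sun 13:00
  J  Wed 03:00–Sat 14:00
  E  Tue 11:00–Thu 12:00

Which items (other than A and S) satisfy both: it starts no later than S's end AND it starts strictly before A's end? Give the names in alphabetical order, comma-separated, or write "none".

Conditions: its start is no later than S's end (X.start <= Sun 17:00) AND its start is strictly before A's end (X.start < Sat 17:00).
B: start Thu 08:00 <= Sun 17:00? ✓; start Thu 08:00 < Sat 17:00? ✓ → yes.
E: start Tue 11:00 <= Sun 17:00? ✓; start Tue 11:00 < Sat 17:00? ✓ → yes.
F: start Tue 09:00 <= Sun 17:00? ✓; start Tue 09:00 < Sat 17:00? ✓ → yes.
H: start Wed 07:00 <= Sun 17:00? ✓; start Wed 07:00 < Sat 17:00? ✓ → yes.
J: start Wed 03:00 <= Sun 17:00? ✓; start Wed 03:00 < Sat 17:00? ✓ → yes.
N: start Thu 02:00 <= Sun 17:00? ✓; start Thu 02:00 < Sat 17:00? ✓ → yes.
Q: start Sat 21:00 <= Sun 17:00? ✓; start Sat 21:00 < Sat 17:00? ✗ → no.
R: start Fri 05:00 <= Sun 17:00? ✓; start Fri 05:00 < Sat 17:00? ✓ → yes.
W: start Tue 21:00 <= Sun 17:00? ✓; start Tue 21:00 < Sat 17:00? ✓ → yes.
Result: B, E, F, H, J, N, R, W.

B, E, F, H, J, N, R, W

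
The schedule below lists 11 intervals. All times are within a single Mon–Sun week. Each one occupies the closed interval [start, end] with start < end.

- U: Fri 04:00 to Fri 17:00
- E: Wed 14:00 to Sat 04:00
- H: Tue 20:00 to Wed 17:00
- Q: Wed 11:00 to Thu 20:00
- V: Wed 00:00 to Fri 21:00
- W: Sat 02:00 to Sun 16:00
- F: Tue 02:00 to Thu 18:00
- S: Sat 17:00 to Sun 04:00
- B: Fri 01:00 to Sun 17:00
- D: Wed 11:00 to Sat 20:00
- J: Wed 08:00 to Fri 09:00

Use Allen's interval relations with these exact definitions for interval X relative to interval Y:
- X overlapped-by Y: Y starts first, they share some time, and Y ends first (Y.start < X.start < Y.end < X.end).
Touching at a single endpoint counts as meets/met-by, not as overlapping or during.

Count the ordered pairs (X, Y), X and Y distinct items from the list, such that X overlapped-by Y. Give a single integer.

Checking all 110 ordered pairs for relation 'overlapped-by'; matching pairs in alphabetical order:
(B, D): B overlapped-by D ✓
(B, E): B overlapped-by E ✓
(B, J): B overlapped-by J ✓
(B, V): B overlapped-by V ✓
(D, F): D overlapped-by F ✓
(D, H): D overlapped-by H ✓
(D, J): D overlapped-by J ✓
(D, V): D overlapped-by V ✓
(E, F): E overlapped-by F ✓
(E, H): E overlapped-by H ✓
(E, J): E overlapped-by J ✓
(E, Q): E overlapped-by Q ✓
(E, V): E overlapped-by V ✓
(J, F): J overlapped-by F ✓
(J, H): J overlapped-by H ✓
(Q, F): Q overlapped-by F ✓
(Q, H): Q overlapped-by H ✓
(S, D): S overlapped-by D ✓
(U, J): U overlapped-by J ✓
(V, F): V overlapped-by F ✓
(V, H): V overlapped-by H ✓
(W, D): W overlapped-by D ✓
(W, E): W overlapped-by E ✓
Count: 23.

23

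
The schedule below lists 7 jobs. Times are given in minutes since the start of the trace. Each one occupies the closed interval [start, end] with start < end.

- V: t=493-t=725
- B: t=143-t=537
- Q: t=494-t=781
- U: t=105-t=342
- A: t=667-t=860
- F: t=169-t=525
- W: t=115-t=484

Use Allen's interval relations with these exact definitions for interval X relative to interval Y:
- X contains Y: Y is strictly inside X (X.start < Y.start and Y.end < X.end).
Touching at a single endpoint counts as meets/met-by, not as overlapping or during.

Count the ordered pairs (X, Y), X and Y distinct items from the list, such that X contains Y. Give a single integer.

1

Checking all 42 ordered pairs for relation 'contains'; matching pairs in alphabetical order:
(B, F): B contains F ✓
Count: 1.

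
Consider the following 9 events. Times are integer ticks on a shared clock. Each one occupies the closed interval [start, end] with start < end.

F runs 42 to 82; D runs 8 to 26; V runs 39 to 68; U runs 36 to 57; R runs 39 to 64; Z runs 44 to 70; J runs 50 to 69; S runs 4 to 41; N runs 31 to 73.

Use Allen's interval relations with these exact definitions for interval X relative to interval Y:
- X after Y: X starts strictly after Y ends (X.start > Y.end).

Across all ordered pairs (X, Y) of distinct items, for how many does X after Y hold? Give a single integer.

Checking all 72 ordered pairs for relation 'after'; matching pairs in alphabetical order:
(F, D): F after D ✓
(F, S): F after S ✓
(J, D): J after D ✓
(J, S): J after S ✓
(N, D): N after D ✓
(R, D): R after D ✓
(U, D): U after D ✓
(V, D): V after D ✓
(Z, D): Z after D ✓
(Z, S): Z after S ✓
Count: 10.

10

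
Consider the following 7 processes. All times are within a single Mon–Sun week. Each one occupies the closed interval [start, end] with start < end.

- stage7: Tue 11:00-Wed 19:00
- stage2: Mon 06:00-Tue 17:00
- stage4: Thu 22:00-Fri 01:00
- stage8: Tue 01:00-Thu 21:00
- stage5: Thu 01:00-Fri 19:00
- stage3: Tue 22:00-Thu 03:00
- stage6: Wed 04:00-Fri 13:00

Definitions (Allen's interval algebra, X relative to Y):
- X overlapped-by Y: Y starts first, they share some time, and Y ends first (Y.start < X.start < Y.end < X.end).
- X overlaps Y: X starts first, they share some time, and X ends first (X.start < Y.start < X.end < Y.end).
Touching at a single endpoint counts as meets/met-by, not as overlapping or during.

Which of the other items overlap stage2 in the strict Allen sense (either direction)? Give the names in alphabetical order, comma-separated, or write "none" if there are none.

stage7, stage8

Target stage2 = [Mon 06:00, Tue 17:00].
stage3 [Tue 22:00, Thu 03:00] → after → no.
stage4 [Thu 22:00, Fri 01:00] → after → no.
stage5 [Thu 01:00, Fri 19:00] → after → no.
stage6 [Wed 04:00, Fri 13:00] → after → no.
stage7 [Tue 11:00, Wed 19:00] → overlapped-by → yes.
stage8 [Tue 01:00, Thu 21:00] → overlapped-by → yes.
Result: stage7, stage8.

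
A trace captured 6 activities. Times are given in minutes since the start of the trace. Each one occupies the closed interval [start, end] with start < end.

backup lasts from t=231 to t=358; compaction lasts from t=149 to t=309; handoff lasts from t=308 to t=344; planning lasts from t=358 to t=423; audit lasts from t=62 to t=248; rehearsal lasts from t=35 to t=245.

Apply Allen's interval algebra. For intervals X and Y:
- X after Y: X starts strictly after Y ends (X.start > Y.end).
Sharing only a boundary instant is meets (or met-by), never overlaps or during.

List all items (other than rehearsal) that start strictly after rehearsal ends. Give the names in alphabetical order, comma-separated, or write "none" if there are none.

Target rehearsal = [t=35, t=245].
audit [t=62, t=248] → overlapped-by → no.
backup [t=231, t=358] → overlapped-by → no.
compaction [t=149, t=309] → overlapped-by → no.
handoff [t=308, t=344] → after → yes.
planning [t=358, t=423] → after → yes.
Result: handoff, planning.

handoff, planning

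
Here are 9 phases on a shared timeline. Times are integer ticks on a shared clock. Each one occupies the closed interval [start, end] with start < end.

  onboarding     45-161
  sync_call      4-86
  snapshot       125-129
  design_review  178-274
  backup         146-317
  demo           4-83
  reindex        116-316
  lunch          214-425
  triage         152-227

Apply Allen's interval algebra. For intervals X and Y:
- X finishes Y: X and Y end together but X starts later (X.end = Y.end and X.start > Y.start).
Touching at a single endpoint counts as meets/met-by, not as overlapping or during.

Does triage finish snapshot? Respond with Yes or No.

triage = [152, 227], snapshot = [125, 129].
Actual relation of triage to snapshot: after.
Asked whether 'finishes' holds → No.

No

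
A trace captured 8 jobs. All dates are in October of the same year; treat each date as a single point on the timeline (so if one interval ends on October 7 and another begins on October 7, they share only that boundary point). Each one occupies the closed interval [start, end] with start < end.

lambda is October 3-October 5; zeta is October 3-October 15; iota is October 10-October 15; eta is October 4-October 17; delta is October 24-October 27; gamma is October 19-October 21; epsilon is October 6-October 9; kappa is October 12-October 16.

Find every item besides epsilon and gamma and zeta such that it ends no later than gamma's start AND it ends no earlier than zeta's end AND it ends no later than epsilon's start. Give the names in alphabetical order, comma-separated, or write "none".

Conditions: its end is no later than gamma's start (X.end <= October 19) AND its end is no earlier than zeta's end (X.end >= October 15) AND its end is no later than epsilon's start (X.end <= October 6).
delta: end October 27 <= October 19? ✗; end October 27 >= October 15? ✓; end October 27 <= October 6? ✗ → no.
eta: end October 17 <= October 19? ✓; end October 17 >= October 15? ✓; end October 17 <= October 6? ✗ → no.
iota: end October 15 <= October 19? ✓; end October 15 >= October 15? ✓; end October 15 <= October 6? ✗ → no.
kappa: end October 16 <= October 19? ✓; end October 16 >= October 15? ✓; end October 16 <= October 6? ✗ → no.
lambda: end October 5 <= October 19? ✓; end October 5 >= October 15? ✗; end October 5 <= October 6? ✓ → no.
Result: none.

none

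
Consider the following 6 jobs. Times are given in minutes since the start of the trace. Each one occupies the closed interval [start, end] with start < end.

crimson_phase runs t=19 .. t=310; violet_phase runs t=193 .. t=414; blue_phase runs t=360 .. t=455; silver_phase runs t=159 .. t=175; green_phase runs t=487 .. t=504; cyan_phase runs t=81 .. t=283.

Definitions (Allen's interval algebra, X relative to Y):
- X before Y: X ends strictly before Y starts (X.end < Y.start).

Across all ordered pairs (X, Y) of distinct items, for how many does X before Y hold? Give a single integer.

9

Checking all 30 ordered pairs for relation 'before'; matching pairs in alphabetical order:
(blue_phase, green_phase): blue_phase before green_phase ✓
(crimson_phase, blue_phase): crimson_phase before blue_phase ✓
(crimson_phase, green_phase): crimson_phase before green_phase ✓
(cyan_phase, blue_phase): cyan_phase before blue_phase ✓
(cyan_phase, green_phase): cyan_phase before green_phase ✓
(silver_phase, blue_phase): silver_phase before blue_phase ✓
(silver_phase, green_phase): silver_phase before green_phase ✓
(silver_phase, violet_phase): silver_phase before violet_phase ✓
(violet_phase, green_phase): violet_phase before green_phase ✓
Count: 9.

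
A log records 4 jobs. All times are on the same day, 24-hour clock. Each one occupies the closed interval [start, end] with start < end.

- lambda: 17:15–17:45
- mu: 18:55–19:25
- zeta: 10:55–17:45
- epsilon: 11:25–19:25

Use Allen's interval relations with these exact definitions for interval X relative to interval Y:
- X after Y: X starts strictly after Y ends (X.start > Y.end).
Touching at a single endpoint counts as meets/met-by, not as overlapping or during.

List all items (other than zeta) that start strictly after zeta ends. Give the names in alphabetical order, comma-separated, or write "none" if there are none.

mu

Target zeta = [10:55, 17:45].
epsilon [11:25, 19:25] → overlapped-by → no.
lambda [17:15, 17:45] → finishes → no.
mu [18:55, 19:25] → after → yes.
Result: mu.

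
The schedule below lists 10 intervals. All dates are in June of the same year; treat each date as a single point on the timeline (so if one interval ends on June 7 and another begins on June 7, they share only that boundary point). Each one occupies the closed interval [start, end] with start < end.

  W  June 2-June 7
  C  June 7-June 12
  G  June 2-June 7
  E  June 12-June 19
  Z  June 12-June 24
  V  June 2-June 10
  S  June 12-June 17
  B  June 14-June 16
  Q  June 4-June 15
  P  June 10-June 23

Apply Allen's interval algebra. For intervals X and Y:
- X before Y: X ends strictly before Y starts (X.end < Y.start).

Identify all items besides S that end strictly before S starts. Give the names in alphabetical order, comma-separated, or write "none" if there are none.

G, V, W

Target S = [June 12, June 17].
B [June 14, June 16] → during → no.
C [June 7, June 12] → meets → no.
E [June 12, June 19] → started-by → no.
G [June 2, June 7] → before → yes.
P [June 10, June 23] → contains → no.
Q [June 4, June 15] → overlaps → no.
V [June 2, June 10] → before → yes.
W [June 2, June 7] → before → yes.
Z [June 12, June 24] → started-by → no.
Result: G, V, W.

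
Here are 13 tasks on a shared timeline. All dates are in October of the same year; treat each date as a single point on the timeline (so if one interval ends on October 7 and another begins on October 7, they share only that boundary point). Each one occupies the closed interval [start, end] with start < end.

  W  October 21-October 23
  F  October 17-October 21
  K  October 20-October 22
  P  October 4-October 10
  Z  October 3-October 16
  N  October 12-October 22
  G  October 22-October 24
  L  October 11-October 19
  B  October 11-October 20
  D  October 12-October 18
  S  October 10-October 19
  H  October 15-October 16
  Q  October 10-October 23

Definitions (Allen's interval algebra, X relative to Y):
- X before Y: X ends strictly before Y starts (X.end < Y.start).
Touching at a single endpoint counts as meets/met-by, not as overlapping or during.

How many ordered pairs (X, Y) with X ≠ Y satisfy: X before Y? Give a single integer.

29

Checking all 156 ordered pairs for relation 'before'; matching pairs in alphabetical order:
(B, G): B before G ✓
(B, W): B before W ✓
(D, G): D before G ✓
(D, K): D before K ✓
(D, W): D before W ✓
(F, G): F before G ✓
(H, F): H before F ✓
(H, G): H before G ✓
(H, K): H before K ✓
(H, W): H before W ✓
(L, G): L before G ✓
(L, K): L before K ✓
(L, W): L before W ✓
(P, B): P before B ✓
(P, D): P before D ✓
(P, F): P before F ✓
(P, G): P before G ✓
(P, H): P before H ✓
(P, K): P before K ✓
(P, L): P before L ✓
(P, N): P before N ✓
(P, W): P before W ✓
(S, G): S before G ✓
(S, K): S before K ✓
... plus 5 further pairs not listed.
Count: 29.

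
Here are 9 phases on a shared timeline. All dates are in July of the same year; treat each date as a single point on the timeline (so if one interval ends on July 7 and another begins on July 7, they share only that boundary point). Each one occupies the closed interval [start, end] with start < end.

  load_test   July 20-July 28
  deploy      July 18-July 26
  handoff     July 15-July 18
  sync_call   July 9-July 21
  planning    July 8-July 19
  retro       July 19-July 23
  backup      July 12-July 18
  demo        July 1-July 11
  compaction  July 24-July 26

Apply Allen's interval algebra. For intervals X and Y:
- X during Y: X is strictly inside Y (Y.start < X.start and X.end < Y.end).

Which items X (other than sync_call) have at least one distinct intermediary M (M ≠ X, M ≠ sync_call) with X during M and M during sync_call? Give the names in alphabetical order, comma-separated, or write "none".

none

Target sync_call = [July 9, July 21].
Intermediaries M with M during sync_call: backup, handoff.
Via backup — items with X during backup: none.
Via handoff — items with X during handoff: none.
Union: none.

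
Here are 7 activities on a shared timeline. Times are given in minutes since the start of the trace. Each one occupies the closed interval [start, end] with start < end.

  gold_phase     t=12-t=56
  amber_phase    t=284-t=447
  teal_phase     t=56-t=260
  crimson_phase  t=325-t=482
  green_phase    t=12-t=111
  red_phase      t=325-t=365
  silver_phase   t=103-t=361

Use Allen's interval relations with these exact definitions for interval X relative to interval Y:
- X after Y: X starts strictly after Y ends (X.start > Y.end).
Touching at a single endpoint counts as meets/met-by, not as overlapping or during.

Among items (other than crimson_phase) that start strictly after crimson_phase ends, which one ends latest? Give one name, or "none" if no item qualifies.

none

Target crimson_phase = [t=325, t=482].
amber_phase [t=284, t=447] → overlaps → excluded.
gold_phase [t=12, t=56] → before → excluded.
green_phase [t=12, t=111] → before → excluded.
red_phase [t=325, t=365] → starts → excluded.
silver_phase [t=103, t=361] → overlaps → excluded.
teal_phase [t=56, t=260] → before → excluded.
No candidates → none.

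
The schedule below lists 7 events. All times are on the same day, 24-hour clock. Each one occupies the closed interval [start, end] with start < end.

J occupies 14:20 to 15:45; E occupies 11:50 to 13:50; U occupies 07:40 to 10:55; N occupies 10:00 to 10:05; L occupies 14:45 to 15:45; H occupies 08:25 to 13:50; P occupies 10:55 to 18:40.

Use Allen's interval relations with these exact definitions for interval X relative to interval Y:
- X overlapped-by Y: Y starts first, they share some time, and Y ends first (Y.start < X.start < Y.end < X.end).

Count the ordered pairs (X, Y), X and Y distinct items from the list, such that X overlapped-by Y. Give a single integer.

Checking all 42 ordered pairs for relation 'overlapped-by'; matching pairs in alphabetical order:
(H, U): H overlapped-by U ✓
(P, H): P overlapped-by H ✓
Count: 2.

2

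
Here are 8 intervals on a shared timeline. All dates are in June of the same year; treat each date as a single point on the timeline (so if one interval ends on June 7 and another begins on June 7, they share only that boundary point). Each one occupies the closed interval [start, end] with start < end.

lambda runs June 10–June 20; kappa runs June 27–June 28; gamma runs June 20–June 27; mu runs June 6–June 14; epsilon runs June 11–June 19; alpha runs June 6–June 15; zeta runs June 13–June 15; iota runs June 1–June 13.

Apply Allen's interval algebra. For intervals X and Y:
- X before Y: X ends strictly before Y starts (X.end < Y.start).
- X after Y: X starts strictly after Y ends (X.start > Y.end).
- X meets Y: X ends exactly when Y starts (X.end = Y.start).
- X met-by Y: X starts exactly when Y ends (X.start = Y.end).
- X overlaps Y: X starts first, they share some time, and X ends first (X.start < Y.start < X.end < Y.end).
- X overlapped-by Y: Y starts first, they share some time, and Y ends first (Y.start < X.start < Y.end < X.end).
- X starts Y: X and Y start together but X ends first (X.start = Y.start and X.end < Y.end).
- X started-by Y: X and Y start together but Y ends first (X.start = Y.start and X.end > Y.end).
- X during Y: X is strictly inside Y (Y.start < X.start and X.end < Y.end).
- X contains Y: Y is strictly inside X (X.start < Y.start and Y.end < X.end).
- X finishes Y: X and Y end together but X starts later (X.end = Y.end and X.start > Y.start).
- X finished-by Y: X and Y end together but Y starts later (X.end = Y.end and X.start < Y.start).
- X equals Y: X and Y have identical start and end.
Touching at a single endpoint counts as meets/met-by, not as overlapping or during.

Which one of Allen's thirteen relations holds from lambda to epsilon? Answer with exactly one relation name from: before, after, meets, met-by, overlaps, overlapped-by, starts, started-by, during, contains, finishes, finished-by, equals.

contains

lambda = [June 10, June 20]; epsilon = [June 11, June 19].
Compare endpoints: lambda.start < epsilon.start, lambda.start < epsilon.end, lambda.end > epsilon.start, lambda.end > epsilon.end.
That pattern is 'contains'.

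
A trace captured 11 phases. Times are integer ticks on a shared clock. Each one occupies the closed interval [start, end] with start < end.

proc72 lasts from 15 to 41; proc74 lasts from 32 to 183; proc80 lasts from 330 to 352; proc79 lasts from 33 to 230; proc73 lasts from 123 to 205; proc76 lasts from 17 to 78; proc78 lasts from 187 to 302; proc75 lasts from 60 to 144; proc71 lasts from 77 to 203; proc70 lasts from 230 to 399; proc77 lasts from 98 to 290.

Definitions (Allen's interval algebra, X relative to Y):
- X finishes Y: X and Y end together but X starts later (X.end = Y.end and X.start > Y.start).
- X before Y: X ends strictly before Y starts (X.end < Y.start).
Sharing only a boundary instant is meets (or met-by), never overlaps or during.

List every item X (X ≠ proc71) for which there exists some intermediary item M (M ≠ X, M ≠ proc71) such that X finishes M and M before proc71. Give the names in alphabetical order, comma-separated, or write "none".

none

Target proc71 = [77, 203].
Intermediaries M with M before proc71: proc72.
Via proc72 — items with X finishes proc72: none.
Union: none.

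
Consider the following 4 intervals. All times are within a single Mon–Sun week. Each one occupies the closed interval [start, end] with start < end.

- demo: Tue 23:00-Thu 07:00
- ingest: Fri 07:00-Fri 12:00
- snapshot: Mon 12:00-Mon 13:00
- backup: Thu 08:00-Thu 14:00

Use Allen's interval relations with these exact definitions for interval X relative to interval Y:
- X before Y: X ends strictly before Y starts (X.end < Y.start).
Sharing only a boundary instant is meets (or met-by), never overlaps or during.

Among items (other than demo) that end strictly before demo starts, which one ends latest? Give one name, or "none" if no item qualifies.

Target demo = [Tue 23:00, Thu 07:00].
backup [Thu 08:00, Thu 14:00] → after → excluded.
ingest [Fri 07:00, Fri 12:00] → after → excluded.
snapshot [Mon 12:00, Mon 13:00] → before → candidate.
Among candidates, latest end is Mon 13:00 → snapshot.

snapshot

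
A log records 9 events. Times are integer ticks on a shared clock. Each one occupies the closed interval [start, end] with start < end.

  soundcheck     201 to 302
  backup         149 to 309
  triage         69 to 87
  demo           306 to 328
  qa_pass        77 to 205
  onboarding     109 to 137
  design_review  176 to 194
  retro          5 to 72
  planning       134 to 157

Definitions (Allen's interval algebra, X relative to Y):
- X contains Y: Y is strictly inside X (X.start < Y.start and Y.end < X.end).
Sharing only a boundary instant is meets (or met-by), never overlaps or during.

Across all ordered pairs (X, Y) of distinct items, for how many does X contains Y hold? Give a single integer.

Checking all 72 ordered pairs for relation 'contains'; matching pairs in alphabetical order:
(backup, design_review): backup contains design_review ✓
(backup, soundcheck): backup contains soundcheck ✓
(qa_pass, design_review): qa_pass contains design_review ✓
(qa_pass, onboarding): qa_pass contains onboarding ✓
(qa_pass, planning): qa_pass contains planning ✓
Count: 5.

5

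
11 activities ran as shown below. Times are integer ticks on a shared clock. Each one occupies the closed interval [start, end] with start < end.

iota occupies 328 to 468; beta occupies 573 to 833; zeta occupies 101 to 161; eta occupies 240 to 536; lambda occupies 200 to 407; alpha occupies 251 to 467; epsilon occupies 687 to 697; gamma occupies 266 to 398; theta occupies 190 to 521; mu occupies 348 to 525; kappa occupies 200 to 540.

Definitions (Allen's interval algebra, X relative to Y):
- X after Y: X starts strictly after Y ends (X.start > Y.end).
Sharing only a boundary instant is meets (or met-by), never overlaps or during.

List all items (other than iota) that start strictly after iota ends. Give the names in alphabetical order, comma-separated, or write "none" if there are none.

beta, epsilon

Target iota = [328, 468].
alpha [251, 467] → overlaps → no.
beta [573, 833] → after → yes.
epsilon [687, 697] → after → yes.
eta [240, 536] → contains → no.
gamma [266, 398] → overlaps → no.
kappa [200, 540] → contains → no.
lambda [200, 407] → overlaps → no.
mu [348, 525] → overlapped-by → no.
theta [190, 521] → contains → no.
zeta [101, 161] → before → no.
Result: beta, epsilon.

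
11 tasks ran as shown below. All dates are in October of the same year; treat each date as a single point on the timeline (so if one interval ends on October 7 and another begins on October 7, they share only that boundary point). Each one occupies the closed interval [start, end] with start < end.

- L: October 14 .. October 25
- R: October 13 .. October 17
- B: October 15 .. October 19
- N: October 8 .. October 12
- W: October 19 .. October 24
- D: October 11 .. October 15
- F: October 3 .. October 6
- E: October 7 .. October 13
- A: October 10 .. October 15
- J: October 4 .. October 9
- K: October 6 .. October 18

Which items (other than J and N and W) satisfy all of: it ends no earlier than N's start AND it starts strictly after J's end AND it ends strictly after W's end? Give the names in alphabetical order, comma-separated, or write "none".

Conditions: its end is no earlier than N's start (X.end >= October 8) AND its start is strictly after J's end (X.start > October 9) AND its end is strictly after W's end (X.end > October 24).
A: end October 15 >= October 8? ✓; start October 10 > October 9? ✓; end October 15 > October 24? ✗ → no.
B: end October 19 >= October 8? ✓; start October 15 > October 9? ✓; end October 19 > October 24? ✗ → no.
D: end October 15 >= October 8? ✓; start October 11 > October 9? ✓; end October 15 > October 24? ✗ → no.
E: end October 13 >= October 8? ✓; start October 7 > October 9? ✗; end October 13 > October 24? ✗ → no.
F: end October 6 >= October 8? ✗; start October 3 > October 9? ✗; end October 6 > October 24? ✗ → no.
K: end October 18 >= October 8? ✓; start October 6 > October 9? ✗; end October 18 > October 24? ✗ → no.
L: end October 25 >= October 8? ✓; start October 14 > October 9? ✓; end October 25 > October 24? ✓ → yes.
R: end October 17 >= October 8? ✓; start October 13 > October 9? ✓; end October 17 > October 24? ✗ → no.
Result: L.

L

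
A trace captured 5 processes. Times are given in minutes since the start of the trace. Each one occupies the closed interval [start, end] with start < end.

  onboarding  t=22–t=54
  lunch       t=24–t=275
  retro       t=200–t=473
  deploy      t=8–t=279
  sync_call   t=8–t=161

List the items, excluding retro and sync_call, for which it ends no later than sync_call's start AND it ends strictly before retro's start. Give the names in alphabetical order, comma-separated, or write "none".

none

Conditions: its end is no later than sync_call's start (X.end <= t=8) AND its end is strictly before retro's start (X.end < t=200).
deploy: end t=279 <= t=8? ✗; end t=279 < t=200? ✗ → no.
lunch: end t=275 <= t=8? ✗; end t=275 < t=200? ✗ → no.
onboarding: end t=54 <= t=8? ✗; end t=54 < t=200? ✓ → no.
Result: none.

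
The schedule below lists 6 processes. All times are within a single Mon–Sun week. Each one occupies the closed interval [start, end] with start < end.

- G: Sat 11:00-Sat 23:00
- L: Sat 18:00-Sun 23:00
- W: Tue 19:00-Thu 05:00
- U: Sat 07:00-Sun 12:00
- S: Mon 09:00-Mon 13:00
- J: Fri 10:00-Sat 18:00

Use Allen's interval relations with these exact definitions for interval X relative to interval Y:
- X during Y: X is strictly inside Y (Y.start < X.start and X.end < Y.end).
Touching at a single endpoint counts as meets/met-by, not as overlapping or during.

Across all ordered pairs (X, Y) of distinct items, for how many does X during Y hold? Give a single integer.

Checking all 30 ordered pairs for relation 'during'; matching pairs in alphabetical order:
(G, U): G during U ✓
Count: 1.

1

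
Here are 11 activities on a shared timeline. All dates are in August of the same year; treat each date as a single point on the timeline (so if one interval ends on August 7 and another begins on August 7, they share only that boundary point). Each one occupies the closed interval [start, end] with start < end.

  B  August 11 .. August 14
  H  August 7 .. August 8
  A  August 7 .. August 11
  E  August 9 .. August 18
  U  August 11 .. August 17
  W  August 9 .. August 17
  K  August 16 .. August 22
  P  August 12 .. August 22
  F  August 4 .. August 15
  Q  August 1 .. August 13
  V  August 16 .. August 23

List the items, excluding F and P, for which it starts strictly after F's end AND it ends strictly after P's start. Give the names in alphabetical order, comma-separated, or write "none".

Conditions: its start is strictly after F's end (X.start > August 15) AND its end is strictly after P's start (X.end > August 12).
A: start August 7 > August 15? ✗; end August 11 > August 12? ✗ → no.
B: start August 11 > August 15? ✗; end August 14 > August 12? ✓ → no.
E: start August 9 > August 15? ✗; end August 18 > August 12? ✓ → no.
H: start August 7 > August 15? ✗; end August 8 > August 12? ✗ → no.
K: start August 16 > August 15? ✓; end August 22 > August 12? ✓ → yes.
Q: start August 1 > August 15? ✗; end August 13 > August 12? ✓ → no.
U: start August 11 > August 15? ✗; end August 17 > August 12? ✓ → no.
V: start August 16 > August 15? ✓; end August 23 > August 12? ✓ → yes.
W: start August 9 > August 15? ✗; end August 17 > August 12? ✓ → no.
Result: K, V.

K, V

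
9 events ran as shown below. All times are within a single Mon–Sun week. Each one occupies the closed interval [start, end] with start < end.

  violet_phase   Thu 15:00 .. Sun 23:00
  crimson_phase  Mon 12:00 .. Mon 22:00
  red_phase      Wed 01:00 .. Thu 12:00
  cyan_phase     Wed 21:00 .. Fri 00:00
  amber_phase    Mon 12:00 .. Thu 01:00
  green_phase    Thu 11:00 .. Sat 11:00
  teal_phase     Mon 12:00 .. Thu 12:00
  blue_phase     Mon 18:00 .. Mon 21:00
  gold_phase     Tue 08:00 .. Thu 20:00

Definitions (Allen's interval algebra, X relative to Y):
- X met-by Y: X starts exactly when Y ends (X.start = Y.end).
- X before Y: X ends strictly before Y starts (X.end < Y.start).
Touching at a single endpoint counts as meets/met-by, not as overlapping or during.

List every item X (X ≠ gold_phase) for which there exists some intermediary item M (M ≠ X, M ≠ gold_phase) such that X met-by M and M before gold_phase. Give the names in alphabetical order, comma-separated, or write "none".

none

Target gold_phase = [Tue 08:00, Thu 20:00].
Intermediaries M with M before gold_phase: blue_phase, crimson_phase.
Via blue_phase — items with X met-by blue_phase: none.
Via crimson_phase — items with X met-by crimson_phase: none.
Union: none.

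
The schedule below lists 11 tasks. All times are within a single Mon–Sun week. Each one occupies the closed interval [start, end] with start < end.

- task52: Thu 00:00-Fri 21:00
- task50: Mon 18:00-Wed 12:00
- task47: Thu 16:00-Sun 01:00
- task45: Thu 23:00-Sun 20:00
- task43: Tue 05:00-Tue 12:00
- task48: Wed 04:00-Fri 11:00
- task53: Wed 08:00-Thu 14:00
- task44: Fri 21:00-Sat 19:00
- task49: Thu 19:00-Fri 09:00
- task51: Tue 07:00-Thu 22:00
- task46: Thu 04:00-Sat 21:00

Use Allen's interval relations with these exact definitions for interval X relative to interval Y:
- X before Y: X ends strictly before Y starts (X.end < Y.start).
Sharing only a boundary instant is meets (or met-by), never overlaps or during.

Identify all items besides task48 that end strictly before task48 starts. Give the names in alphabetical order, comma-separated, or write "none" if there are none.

task43

Target task48 = [Wed 04:00, Fri 11:00].
task43 [Tue 05:00, Tue 12:00] → before → yes.
task44 [Fri 21:00, Sat 19:00] → after → no.
task45 [Thu 23:00, Sun 20:00] → overlapped-by → no.
task46 [Thu 04:00, Sat 21:00] → overlapped-by → no.
task47 [Thu 16:00, Sun 01:00] → overlapped-by → no.
task49 [Thu 19:00, Fri 09:00] → during → no.
task50 [Mon 18:00, Wed 12:00] → overlaps → no.
task51 [Tue 07:00, Thu 22:00] → overlaps → no.
task52 [Thu 00:00, Fri 21:00] → overlapped-by → no.
task53 [Wed 08:00, Thu 14:00] → during → no.
Result: task43.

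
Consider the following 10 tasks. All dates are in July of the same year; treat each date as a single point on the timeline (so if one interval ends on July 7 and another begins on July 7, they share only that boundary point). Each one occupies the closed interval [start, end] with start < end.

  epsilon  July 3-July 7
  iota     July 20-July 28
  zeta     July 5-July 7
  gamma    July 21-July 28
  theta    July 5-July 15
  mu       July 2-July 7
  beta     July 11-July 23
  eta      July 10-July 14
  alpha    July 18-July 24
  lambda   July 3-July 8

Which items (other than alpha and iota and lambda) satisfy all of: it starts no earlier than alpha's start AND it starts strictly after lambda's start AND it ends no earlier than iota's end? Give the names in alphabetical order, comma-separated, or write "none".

gamma

Conditions: its start is no earlier than alpha's start (X.start >= July 18) AND its start is strictly after lambda's start (X.start > July 3) AND its end is no earlier than iota's end (X.end >= July 28).
beta: start July 11 >= July 18? ✗; start July 11 > July 3? ✓; end July 23 >= July 28? ✗ → no.
epsilon: start July 3 >= July 18? ✗; start July 3 > July 3? ✗; end July 7 >= July 28? ✗ → no.
eta: start July 10 >= July 18? ✗; start July 10 > July 3? ✓; end July 14 >= July 28? ✗ → no.
gamma: start July 21 >= July 18? ✓; start July 21 > July 3? ✓; end July 28 >= July 28? ✓ → yes.
mu: start July 2 >= July 18? ✗; start July 2 > July 3? ✗; end July 7 >= July 28? ✗ → no.
theta: start July 5 >= July 18? ✗; start July 5 > July 3? ✓; end July 15 >= July 28? ✗ → no.
zeta: start July 5 >= July 18? ✗; start July 5 > July 3? ✓; end July 7 >= July 28? ✗ → no.
Result: gamma.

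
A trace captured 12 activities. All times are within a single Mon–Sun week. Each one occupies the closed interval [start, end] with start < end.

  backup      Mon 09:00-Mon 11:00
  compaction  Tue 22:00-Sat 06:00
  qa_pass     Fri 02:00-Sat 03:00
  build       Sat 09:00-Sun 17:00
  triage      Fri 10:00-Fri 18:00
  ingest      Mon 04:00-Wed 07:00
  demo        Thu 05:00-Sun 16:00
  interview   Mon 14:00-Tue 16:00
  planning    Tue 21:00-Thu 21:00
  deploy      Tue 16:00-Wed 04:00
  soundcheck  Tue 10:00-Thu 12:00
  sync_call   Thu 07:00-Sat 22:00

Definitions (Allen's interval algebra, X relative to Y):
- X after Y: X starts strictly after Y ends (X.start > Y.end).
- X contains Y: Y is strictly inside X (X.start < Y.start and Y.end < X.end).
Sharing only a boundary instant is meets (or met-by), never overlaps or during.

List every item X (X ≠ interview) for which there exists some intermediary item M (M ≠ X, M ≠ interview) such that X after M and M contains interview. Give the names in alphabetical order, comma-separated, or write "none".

build, demo, qa_pass, sync_call, triage

Target interview = [Mon 14:00, Tue 16:00].
Intermediaries M with M contains interview: ingest.
Via ingest — items with X after ingest: build, demo, qa_pass, sync_call, triage.
Union: build, demo, qa_pass, sync_call, triage.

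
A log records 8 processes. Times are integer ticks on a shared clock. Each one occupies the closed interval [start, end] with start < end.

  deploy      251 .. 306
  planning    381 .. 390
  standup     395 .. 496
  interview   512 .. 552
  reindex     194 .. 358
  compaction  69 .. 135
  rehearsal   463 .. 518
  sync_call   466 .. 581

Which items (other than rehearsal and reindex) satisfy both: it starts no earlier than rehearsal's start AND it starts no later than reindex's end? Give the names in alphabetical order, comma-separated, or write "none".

none

Conditions: its start is no earlier than rehearsal's start (X.start >= 463) AND its start is no later than reindex's end (X.start <= 358).
compaction: start 69 >= 463? ✗; start 69 <= 358? ✓ → no.
deploy: start 251 >= 463? ✗; start 251 <= 358? ✓ → no.
interview: start 512 >= 463? ✓; start 512 <= 358? ✗ → no.
planning: start 381 >= 463? ✗; start 381 <= 358? ✗ → no.
standup: start 395 >= 463? ✗; start 395 <= 358? ✗ → no.
sync_call: start 466 >= 463? ✓; start 466 <= 358? ✗ → no.
Result: none.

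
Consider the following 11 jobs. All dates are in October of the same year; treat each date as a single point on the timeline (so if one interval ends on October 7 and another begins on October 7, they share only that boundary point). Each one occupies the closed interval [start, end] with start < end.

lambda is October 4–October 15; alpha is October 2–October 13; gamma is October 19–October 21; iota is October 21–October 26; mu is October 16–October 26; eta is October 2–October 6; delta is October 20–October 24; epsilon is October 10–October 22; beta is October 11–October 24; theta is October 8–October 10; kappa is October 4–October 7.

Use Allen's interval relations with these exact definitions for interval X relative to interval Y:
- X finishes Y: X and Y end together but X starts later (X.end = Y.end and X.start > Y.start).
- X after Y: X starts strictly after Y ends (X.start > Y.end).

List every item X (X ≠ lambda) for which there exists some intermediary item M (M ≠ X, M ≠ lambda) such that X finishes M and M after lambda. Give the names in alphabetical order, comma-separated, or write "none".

iota

Target lambda = [October 4, October 15].
Intermediaries M with M after lambda: delta, gamma, iota, mu.
Via delta — items with X finishes delta: none.
Via gamma — items with X finishes gamma: none.
Via iota — items with X finishes iota: none.
Via mu — items with X finishes mu: iota.
Union: iota.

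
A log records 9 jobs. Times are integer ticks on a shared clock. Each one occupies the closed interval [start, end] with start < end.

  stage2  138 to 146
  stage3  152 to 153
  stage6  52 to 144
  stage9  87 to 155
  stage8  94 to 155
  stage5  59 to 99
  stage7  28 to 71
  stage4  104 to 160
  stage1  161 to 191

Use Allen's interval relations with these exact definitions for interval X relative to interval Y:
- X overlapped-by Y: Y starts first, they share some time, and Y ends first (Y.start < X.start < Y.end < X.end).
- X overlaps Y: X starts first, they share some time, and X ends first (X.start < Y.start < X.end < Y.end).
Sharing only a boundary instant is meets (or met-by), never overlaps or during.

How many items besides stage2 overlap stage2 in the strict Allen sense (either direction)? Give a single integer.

Target stage2 = [138, 146].
stage1 [161, 191] → after → no.
stage3 [152, 153] → after → no.
stage4 [104, 160] → contains → no.
stage5 [59, 99] → before → no.
stage6 [52, 144] → overlaps → counts.
stage7 [28, 71] → before → no.
stage8 [94, 155] → contains → no.
stage9 [87, 155] → contains → no.
Total: 1.

1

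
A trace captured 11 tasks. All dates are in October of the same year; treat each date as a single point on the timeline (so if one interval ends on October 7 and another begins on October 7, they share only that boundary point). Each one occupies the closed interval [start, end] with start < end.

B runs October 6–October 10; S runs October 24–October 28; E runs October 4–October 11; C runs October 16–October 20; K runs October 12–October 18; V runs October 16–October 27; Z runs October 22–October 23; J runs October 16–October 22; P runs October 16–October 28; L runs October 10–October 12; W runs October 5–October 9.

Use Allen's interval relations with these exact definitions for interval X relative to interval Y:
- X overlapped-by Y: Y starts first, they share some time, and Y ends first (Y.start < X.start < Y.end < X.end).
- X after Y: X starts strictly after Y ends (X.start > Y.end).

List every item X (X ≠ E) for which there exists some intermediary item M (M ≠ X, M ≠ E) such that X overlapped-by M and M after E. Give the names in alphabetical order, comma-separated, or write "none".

C, J, P, S, V

Target E = [October 4, October 11].
Intermediaries M with M after E: C, J, K, P, S, V, Z.
Via C — items with X overlapped-by C: none.
Via J — items with X overlapped-by J: none.
Via K — items with X overlapped-by K: C, J, P, V.
Via P — items with X overlapped-by P: none.
Via S — items with X overlapped-by S: none.
Via V — items with X overlapped-by V: S.
Via Z — items with X overlapped-by Z: none.
Union: C, J, P, S, V.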